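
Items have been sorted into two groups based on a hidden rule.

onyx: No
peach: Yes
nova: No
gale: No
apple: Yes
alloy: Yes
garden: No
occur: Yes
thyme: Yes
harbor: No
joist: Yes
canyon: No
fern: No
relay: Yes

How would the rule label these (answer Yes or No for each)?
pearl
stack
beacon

Yes, Yes, No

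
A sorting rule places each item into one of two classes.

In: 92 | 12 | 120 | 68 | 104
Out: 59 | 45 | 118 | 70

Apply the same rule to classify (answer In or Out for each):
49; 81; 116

Out, Out, In

Looking at the examples, the only property every 'In' case has and every 'Out' case lacks is: multiple of 4.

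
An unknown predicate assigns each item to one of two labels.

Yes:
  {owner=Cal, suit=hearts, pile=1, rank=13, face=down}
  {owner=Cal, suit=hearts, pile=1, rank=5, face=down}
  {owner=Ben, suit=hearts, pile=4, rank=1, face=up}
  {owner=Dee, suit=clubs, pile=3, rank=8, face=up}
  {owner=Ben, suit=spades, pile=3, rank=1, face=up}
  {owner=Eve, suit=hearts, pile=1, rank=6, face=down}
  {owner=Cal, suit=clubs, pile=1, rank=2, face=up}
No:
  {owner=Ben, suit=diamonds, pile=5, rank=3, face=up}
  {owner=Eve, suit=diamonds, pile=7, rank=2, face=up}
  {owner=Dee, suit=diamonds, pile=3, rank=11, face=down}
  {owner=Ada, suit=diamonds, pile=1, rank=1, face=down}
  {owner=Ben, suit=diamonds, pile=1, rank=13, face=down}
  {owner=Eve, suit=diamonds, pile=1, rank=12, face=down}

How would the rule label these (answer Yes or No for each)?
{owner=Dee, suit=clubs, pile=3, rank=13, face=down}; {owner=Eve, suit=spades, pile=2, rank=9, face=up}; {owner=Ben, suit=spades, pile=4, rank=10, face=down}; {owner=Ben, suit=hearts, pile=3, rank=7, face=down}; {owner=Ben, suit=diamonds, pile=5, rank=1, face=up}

Yes, Yes, Yes, Yes, No

The pattern is that an item is 'Yes' exactly when: suit is not diamonds.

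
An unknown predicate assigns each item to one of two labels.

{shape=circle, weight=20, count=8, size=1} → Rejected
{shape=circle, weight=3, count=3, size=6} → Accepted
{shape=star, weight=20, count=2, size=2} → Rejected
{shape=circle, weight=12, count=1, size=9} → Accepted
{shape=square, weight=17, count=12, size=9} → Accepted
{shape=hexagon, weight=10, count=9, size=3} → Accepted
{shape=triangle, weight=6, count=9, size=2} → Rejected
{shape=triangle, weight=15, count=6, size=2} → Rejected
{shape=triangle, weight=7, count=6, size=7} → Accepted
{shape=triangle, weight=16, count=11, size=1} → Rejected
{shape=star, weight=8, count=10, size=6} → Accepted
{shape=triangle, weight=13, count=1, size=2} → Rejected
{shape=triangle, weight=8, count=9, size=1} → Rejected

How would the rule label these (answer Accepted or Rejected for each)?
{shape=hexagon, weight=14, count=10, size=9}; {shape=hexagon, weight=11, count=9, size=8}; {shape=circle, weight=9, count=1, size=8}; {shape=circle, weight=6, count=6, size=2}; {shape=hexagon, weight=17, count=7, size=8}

'Accepted' ⟺ size ≥ 3.
{shape=hexagon, weight=14, count=10, size=9}: Accepted (size = 9).
{shape=hexagon, weight=11, count=9, size=8}: Accepted (size = 8).
{shape=circle, weight=9, count=1, size=8}: Accepted (size = 8).
{shape=circle, weight=6, count=6, size=2}: Rejected (size = 2).
{shape=hexagon, weight=17, count=7, size=8}: Accepted (size = 8).

Accepted, Accepted, Accepted, Rejected, Accepted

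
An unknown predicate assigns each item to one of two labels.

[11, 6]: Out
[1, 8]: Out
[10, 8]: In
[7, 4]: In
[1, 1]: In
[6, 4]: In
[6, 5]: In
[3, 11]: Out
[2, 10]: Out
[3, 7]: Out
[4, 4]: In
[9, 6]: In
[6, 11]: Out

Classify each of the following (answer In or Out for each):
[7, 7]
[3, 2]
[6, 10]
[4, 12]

In, In, Out, Out

The rule appears to be: |first − second| ≤ 3.
[7, 7] → |7−7| = 0 → In.
[3, 2] → |3−2| = 1 → In.
[6, 10] → |6−10| = 4 → Out.
[4, 12] → |4−12| = 8 → Out.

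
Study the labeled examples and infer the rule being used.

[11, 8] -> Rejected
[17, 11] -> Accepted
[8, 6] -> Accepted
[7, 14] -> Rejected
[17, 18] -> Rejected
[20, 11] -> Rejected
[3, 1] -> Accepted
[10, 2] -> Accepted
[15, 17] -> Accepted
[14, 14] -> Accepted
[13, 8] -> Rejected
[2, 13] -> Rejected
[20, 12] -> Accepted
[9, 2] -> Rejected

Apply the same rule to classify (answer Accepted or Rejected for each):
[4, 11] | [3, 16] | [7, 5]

Rejected, Rejected, Accepted

The distinguishing property — sum is even — holds for all the 'Accepted' cases and none of the 'Rejected' cases.
[4, 11] — 4+11 = 15, hence Rejected. [3, 16] — 3+16 = 19, hence Rejected. [7, 5] — 7+5 = 12, hence Accepted.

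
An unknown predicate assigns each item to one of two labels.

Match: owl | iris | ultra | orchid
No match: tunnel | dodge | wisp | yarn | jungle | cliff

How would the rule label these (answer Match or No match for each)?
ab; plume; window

Match, No match, No match

The pattern is that an item is 'Match' exactly when: starts with a vowel.
ab: starts with 'a', qualifies → Match. plume: starts with 'p', lacks this property → No match. window: starts with 'w', lacks this property → No match.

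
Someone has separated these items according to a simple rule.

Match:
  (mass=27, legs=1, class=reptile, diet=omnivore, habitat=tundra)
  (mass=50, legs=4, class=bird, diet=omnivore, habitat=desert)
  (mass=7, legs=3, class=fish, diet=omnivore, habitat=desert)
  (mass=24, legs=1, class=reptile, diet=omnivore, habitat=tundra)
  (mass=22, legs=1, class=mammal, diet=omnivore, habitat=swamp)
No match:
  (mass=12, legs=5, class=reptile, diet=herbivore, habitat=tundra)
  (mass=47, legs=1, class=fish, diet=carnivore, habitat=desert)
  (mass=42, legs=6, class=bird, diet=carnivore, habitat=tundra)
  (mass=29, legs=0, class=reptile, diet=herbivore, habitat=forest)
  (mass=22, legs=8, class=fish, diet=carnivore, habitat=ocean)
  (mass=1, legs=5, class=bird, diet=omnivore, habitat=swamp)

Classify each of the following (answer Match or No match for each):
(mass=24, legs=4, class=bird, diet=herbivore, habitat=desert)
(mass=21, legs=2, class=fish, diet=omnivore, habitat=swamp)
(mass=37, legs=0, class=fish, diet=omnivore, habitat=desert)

No match, Match, Match

The rule appears to be: diet is omnivore AND legs ≤ 4.
(mass=24, legs=4, class=bird, diet=herbivore, habitat=desert): diet is herbivore, legs = 4, fails this test → No match. (mass=21, legs=2, class=fish, diet=omnivore, habitat=swamp): diet is omnivore, legs = 2, matches → Match. (mass=37, legs=0, class=fish, diet=omnivore, habitat=desert): diet is omnivore, legs = 0, matches → Match.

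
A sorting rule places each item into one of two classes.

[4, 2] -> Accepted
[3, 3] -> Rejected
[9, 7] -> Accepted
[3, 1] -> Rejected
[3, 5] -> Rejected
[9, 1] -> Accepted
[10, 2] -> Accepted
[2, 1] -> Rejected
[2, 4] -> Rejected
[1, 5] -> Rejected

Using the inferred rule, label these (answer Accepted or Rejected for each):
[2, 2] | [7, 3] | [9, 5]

A rule that fits every label: first ≥ 4 — true of each 'Accepted' example, false of each 'Rejected' one.
Rejected: [2, 2], since first 2.
Accepted: [7, 3], since first 7.
Accepted: [9, 5], since first 9.

Rejected, Accepted, Accepted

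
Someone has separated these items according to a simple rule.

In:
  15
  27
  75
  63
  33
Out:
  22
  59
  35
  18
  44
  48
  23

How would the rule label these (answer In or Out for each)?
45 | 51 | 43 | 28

In, In, Out, Out

Every 'In' example satisfies: ≡ 3 (mod 6). None of the 'Out' examples do.
45: In (45 mod 6 = 3). 51: In (51 mod 6 = 3). 43: Out (43 mod 6 = 1). 28: Out (28 mod 6 = 4).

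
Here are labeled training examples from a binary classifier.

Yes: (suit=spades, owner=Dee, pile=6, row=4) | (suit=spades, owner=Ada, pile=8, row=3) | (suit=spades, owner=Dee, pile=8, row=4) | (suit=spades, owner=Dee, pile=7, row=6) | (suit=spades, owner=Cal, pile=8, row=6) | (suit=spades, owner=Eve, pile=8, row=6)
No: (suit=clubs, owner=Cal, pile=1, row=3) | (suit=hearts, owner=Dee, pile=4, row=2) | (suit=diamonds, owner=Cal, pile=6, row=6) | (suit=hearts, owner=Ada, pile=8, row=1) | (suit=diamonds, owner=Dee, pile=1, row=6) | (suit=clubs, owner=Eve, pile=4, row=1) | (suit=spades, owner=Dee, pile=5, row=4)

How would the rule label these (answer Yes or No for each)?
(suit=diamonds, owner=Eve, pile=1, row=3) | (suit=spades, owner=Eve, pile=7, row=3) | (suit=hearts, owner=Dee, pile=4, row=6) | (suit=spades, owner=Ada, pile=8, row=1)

The simplest hypothesis consistent with all the labels is: suit is spades AND pile ≥ 6.
(suit=diamonds, owner=Eve, pile=1, row=3) → suit is diamonds, pile = 1 → No.
(suit=spades, owner=Eve, pile=7, row=3) → suit is spades, pile = 7 → Yes.
(suit=hearts, owner=Dee, pile=4, row=6) → suit is hearts, pile = 4 → No.
(suit=spades, owner=Ada, pile=8, row=1) → suit is spades, pile = 8 → Yes.

No, Yes, No, Yes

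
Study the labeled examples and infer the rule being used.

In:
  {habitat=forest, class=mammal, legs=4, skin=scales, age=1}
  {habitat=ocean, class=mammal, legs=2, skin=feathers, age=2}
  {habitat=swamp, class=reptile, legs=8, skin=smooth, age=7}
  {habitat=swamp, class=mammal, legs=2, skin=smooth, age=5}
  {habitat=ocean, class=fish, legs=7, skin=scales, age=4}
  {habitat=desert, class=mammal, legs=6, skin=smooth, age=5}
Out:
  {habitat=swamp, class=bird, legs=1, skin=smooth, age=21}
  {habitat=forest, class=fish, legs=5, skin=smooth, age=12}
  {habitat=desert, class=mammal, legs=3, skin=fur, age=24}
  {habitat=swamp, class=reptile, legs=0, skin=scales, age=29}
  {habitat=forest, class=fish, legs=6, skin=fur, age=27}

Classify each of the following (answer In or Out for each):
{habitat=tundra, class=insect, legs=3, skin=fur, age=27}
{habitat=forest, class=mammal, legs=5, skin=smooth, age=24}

Out, Out

Rule: age ≤ 7. This holds for each 'In' example and fails for each 'Out' one.
{habitat=tundra, class=insect, legs=3, skin=fur, age=27} → age = 27 → Out.
{habitat=forest, class=mammal, legs=5, skin=smooth, age=24} → age = 24 → Out.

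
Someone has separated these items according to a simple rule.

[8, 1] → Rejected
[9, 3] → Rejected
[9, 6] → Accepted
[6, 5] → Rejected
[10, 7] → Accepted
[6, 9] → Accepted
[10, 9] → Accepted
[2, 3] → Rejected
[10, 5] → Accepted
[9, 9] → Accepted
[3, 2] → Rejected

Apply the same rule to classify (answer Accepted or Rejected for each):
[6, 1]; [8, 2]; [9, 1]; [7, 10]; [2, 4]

'Accepted' ⟺ sum ≥ 15.
[6, 1]: Rejected (6+1 = 7).
[8, 2]: Rejected (8+2 = 10).
[9, 1]: Rejected (9+1 = 10).
[7, 10]: Accepted (7+10 = 17).
[2, 4]: Rejected (2+4 = 6).

Rejected, Rejected, Rejected, Accepted, Rejected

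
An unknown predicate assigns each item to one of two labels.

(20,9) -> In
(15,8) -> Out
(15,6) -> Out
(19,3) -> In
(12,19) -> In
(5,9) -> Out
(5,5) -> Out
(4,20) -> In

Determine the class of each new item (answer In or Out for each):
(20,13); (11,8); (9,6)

Rule: max ≥ 19. This holds for each 'In' example and fails for each 'Out' one.
(20,13): In (max 20).
(11,8): Out (max 11).
(9,6): Out (max 9).

In, Out, Out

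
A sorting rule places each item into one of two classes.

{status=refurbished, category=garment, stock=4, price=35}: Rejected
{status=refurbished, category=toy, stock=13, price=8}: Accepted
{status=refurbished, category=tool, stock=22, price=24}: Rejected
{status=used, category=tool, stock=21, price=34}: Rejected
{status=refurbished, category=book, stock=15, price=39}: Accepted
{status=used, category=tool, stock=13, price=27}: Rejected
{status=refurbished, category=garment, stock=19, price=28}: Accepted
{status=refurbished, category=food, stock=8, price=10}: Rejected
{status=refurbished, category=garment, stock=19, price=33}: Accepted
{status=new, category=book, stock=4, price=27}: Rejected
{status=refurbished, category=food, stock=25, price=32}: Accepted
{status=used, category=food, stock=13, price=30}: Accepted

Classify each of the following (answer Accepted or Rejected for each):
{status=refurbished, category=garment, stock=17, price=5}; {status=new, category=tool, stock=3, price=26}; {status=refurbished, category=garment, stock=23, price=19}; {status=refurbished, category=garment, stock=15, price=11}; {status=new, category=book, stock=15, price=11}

Accepted, Rejected, Accepted, Accepted, Accepted

The simplest hypothesis consistent with all the labels is: category is not tool AND stock ≥ 13.
{status=refurbished, category=garment, stock=17, price=5} → category is garment, stock = 17 → Accepted.
{status=new, category=tool, stock=3, price=26} → category is tool, stock = 3 → Rejected.
{status=refurbished, category=garment, stock=23, price=19} → category is garment, stock = 23 → Accepted.
{status=refurbished, category=garment, stock=15, price=11} → category is garment, stock = 15 → Accepted.
{status=new, category=book, stock=15, price=11} → category is book, stock = 15 → Accepted.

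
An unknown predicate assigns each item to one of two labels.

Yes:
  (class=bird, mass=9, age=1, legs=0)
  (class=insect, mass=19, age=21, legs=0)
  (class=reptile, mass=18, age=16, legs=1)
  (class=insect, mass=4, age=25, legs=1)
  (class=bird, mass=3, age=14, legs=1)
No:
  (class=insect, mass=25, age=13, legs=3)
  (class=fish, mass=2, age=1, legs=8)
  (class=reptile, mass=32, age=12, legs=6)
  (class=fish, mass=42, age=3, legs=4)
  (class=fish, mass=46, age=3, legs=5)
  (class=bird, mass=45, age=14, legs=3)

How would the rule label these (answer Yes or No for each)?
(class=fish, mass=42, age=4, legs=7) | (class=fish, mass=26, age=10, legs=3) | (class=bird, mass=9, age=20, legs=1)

No, No, Yes

The classifier is using: legs ≤ 1.
(class=fish, mass=42, age=4, legs=7): No (legs = 7). (class=fish, mass=26, age=10, legs=3): No (legs = 3). (class=bird, mass=9, age=20, legs=1): Yes (legs = 1).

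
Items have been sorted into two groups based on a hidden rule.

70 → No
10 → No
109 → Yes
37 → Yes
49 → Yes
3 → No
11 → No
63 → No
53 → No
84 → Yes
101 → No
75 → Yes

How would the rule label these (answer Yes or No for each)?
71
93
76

No, Yes, Yes

The common property of the 'Yes' items is: digit sum ≥ 10. No 'No' item has it.
71 → digit sum 7+1 = 8 → No.
93 → digit sum 9+3 = 12 → Yes.
76 → digit sum 7+6 = 13 → Yes.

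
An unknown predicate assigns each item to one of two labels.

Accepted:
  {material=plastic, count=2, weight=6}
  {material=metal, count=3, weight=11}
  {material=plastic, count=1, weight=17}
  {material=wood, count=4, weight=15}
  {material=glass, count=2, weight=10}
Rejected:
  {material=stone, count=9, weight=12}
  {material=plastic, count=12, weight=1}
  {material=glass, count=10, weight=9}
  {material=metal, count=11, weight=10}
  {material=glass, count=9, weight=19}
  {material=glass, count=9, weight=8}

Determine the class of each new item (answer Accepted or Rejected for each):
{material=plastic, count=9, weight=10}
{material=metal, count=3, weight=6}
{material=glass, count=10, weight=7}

Rejected, Accepted, Rejected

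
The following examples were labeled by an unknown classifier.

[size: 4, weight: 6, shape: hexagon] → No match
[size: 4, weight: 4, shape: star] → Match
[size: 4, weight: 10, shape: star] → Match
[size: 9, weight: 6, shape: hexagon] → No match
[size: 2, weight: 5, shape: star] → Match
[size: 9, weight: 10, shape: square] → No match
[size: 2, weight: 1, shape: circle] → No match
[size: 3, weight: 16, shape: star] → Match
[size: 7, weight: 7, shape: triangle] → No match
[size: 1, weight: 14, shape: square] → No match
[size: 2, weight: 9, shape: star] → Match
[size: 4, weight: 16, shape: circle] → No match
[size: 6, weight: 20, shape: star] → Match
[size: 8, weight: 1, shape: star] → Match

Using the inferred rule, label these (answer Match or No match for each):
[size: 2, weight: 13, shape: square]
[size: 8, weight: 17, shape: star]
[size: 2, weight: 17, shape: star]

No match, Match, Match

'Match' ⟺ shape is star.
No match: [size: 2, weight: 13, shape: square], since shape is square. Match: [size: 8, weight: 17, shape: star], since shape is star. Match: [size: 2, weight: 17, shape: star], since shape is star.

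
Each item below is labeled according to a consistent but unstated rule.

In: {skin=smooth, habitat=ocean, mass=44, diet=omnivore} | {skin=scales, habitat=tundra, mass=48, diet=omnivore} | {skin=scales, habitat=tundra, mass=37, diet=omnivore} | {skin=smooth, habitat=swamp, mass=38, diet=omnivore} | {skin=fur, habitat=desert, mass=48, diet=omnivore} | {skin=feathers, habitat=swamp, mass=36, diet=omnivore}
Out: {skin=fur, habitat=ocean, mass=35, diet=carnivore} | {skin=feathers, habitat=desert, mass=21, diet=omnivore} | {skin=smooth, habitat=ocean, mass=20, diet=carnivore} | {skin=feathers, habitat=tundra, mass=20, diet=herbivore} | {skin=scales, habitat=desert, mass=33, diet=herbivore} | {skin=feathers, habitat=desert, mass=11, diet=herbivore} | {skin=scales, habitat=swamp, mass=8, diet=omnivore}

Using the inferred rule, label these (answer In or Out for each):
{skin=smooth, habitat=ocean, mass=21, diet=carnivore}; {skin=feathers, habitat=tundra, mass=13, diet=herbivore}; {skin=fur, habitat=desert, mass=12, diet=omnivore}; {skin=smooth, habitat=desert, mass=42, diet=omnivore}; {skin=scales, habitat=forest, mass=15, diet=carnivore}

The common property of the 'In' items is: mass ≥ 36. No 'Out' item has it.
{skin=smooth, habitat=ocean, mass=21, diet=carnivore}: mass = 21 — doesn't qualify, so Out. {skin=feathers, habitat=tundra, mass=13, diet=herbivore}: mass = 13 — doesn't qualify, so Out. {skin=fur, habitat=desert, mass=12, diet=omnivore}: mass = 12 — doesn't qualify, so Out. {skin=smooth, habitat=desert, mass=42, diet=omnivore}: mass = 42 — matches, so In. {skin=scales, habitat=forest, mass=15, diet=carnivore}: mass = 15 — doesn't qualify, so Out.

Out, Out, Out, In, Out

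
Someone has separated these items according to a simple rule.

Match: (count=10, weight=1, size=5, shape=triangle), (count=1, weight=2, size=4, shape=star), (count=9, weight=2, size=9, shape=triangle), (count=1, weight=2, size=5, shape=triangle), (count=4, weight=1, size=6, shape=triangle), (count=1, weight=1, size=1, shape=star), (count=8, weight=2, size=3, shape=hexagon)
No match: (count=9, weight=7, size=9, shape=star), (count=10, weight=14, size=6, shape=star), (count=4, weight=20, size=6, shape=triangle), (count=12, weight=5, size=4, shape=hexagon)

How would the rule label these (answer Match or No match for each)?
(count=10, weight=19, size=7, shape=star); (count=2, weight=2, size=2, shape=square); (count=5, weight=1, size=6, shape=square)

No match, Match, Match

The classifier is using: weight ≤ 2.
No match: (count=10, weight=19, size=7, shape=star), since weight = 19.
Match: (count=2, weight=2, size=2, shape=square), since weight = 2.
Match: (count=5, weight=1, size=6, shape=square), since weight = 1.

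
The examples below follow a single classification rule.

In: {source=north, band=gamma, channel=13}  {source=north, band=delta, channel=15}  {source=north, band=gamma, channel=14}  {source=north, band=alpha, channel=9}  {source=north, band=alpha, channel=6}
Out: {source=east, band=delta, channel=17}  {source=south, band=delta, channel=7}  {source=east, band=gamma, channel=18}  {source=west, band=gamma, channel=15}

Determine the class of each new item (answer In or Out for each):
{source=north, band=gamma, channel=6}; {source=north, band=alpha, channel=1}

In, In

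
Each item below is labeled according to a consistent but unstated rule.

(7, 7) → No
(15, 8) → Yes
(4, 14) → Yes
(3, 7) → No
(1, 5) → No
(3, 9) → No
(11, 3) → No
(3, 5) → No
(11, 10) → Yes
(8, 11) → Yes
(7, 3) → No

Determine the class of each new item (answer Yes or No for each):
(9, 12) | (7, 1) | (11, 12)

Yes, No, Yes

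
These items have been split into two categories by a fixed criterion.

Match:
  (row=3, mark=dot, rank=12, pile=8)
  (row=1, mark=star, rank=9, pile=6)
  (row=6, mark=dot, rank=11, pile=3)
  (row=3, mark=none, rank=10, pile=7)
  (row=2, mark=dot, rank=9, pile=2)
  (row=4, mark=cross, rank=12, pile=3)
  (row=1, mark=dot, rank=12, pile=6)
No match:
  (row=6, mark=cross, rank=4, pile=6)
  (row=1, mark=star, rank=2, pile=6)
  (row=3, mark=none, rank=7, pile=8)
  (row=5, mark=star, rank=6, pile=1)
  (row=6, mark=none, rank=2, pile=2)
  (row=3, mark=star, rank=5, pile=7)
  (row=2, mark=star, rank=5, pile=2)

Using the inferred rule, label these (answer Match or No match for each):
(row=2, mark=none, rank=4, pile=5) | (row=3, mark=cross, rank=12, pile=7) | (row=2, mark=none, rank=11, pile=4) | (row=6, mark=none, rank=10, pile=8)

The common property of the 'Match' items is: rank ≥ 9. No 'No match' item has it.

No match, Match, Match, Match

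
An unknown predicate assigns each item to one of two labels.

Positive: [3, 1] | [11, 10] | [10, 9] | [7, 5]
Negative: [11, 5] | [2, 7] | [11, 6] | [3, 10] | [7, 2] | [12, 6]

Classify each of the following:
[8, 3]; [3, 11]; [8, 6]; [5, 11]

The classifier is using: |first − second| ≤ 2.
Negative: [8, 3], since |8−3| = 5.
Negative: [3, 11], since |3−11| = 8.
Positive: [8, 6], since |8−6| = 2.
Negative: [5, 11], since |5−11| = 6.

Negative, Negative, Positive, Negative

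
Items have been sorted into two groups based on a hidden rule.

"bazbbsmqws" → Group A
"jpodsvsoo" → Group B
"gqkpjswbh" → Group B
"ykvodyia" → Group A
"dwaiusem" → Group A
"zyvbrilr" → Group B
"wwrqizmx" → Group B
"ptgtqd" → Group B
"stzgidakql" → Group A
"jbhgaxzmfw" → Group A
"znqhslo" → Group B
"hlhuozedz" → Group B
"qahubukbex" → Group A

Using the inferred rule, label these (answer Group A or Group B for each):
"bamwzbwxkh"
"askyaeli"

Group A, Group A

The simplest hypothesis consistent with all the labels is: contains 'a'.
"bamwzbwxkh" — has 'a', hence Group A. "askyaeli" — has 'a', hence Group A.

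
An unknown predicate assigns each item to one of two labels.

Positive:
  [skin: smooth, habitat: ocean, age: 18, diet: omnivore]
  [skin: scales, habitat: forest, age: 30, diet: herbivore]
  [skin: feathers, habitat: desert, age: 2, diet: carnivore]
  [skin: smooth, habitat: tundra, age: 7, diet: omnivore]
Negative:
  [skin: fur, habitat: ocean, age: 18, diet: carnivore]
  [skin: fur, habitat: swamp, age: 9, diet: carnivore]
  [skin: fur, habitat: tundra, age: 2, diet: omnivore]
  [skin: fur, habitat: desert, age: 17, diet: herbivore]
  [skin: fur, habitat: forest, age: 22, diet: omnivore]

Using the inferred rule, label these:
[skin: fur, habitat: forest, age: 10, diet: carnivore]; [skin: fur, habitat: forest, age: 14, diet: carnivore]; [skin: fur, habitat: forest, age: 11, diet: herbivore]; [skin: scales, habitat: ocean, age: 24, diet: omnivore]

The distinguishing property — skin is not fur — holds for all the 'Positive' cases and none of the 'Negative' cases.
[skin: fur, habitat: forest, age: 10, diet: carnivore]: Negative (skin is fur).
[skin: fur, habitat: forest, age: 14, diet: carnivore]: Negative (skin is fur).
[skin: fur, habitat: forest, age: 11, diet: herbivore]: Negative (skin is fur).
[skin: scales, habitat: ocean, age: 24, diet: omnivore]: Positive (skin is scales).

Negative, Negative, Negative, Positive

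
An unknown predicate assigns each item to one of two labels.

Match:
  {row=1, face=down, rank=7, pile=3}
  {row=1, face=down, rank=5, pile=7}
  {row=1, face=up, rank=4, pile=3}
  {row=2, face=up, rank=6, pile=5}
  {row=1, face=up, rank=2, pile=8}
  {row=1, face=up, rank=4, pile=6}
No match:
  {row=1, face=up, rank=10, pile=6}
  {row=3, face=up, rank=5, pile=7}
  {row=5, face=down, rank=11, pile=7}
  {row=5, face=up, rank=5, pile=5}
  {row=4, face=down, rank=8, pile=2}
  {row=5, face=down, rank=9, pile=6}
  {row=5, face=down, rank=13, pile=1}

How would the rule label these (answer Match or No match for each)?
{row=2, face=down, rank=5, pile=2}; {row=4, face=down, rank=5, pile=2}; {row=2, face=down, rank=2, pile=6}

Match, No match, Match

The rule appears to be: rank ≤ 7 AND row ≤ 2.
{row=2, face=down, rank=5, pile=2}: rank = 5, row = 2, satisfies this → Match.
{row=4, face=down, rank=5, pile=2}: rank = 5, row = 4, does not pass → No match.
{row=2, face=down, rank=2, pile=6}: rank = 2, row = 2, satisfies this → Match.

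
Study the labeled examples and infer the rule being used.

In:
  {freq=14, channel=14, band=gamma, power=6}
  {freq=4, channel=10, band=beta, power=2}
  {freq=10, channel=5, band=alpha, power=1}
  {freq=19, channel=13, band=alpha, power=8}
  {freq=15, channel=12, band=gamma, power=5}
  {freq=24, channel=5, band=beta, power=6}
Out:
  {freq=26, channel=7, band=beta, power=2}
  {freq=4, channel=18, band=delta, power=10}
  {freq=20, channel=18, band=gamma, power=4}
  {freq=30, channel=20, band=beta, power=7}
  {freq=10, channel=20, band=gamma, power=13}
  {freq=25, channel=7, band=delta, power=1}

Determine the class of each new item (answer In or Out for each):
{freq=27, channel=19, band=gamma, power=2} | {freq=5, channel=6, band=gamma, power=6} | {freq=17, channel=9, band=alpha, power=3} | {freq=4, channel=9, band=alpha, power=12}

Out, In, In, In

The simplest hypothesis consistent with all the labels is: channel ≤ 14 AND freq ≤ 24.
{freq=27, channel=19, band=gamma, power=2} → channel = 19, freq = 27 → Out.
{freq=5, channel=6, band=gamma, power=6} → channel = 6, freq = 5 → In.
{freq=17, channel=9, band=alpha, power=3} → channel = 9, freq = 17 → In.
{freq=4, channel=9, band=alpha, power=12} → channel = 9, freq = 4 → In.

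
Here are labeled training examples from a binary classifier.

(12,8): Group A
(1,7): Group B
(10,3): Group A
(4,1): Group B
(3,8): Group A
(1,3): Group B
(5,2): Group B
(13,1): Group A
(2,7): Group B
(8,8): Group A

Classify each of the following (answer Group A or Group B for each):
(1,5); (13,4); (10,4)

Group B, Group A, Group A

Rule: sum ≥ 11. This holds for each 'Group A' example and fails for each 'Group B' one.
(1,5): Group B (1+5 = 6).
(13,4): Group A (13+4 = 17).
(10,4): Group A (10+4 = 14).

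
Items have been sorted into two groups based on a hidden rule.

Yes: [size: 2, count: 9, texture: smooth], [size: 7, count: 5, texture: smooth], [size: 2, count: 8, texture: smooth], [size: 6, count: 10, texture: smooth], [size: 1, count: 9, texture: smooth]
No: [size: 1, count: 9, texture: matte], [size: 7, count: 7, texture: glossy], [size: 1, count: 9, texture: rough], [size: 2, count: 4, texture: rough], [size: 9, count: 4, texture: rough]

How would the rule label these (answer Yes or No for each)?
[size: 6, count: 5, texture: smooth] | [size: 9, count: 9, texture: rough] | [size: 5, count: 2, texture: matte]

Yes, No, No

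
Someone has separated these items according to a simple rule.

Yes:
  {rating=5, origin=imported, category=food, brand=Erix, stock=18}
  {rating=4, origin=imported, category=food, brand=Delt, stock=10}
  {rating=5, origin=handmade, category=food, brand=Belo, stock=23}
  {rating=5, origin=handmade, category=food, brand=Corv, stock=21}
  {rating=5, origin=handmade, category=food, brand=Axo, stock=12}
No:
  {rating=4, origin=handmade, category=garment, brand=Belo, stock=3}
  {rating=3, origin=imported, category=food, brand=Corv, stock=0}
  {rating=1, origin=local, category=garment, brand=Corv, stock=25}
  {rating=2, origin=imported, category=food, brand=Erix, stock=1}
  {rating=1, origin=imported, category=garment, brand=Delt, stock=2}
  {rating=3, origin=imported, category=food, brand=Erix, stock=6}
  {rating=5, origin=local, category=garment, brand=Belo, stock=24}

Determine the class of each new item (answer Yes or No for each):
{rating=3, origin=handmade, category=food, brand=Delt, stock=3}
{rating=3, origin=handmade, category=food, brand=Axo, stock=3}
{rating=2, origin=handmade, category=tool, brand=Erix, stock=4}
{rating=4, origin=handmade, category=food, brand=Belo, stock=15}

No, No, No, Yes

'Yes' ⟺ category is food AND rating ≥ 4.
{rating=3, origin=handmade, category=food, brand=Delt, stock=3}: category is food, rating = 3, does not fit → No. {rating=3, origin=handmade, category=food, brand=Axo, stock=3}: category is food, rating = 3, does not fit → No. {rating=2, origin=handmade, category=tool, brand=Erix, stock=4}: category is tool, rating = 2, does not fit → No. {rating=4, origin=handmade, category=food, brand=Belo, stock=15}: category is food, rating = 4, meets the rule → Yes.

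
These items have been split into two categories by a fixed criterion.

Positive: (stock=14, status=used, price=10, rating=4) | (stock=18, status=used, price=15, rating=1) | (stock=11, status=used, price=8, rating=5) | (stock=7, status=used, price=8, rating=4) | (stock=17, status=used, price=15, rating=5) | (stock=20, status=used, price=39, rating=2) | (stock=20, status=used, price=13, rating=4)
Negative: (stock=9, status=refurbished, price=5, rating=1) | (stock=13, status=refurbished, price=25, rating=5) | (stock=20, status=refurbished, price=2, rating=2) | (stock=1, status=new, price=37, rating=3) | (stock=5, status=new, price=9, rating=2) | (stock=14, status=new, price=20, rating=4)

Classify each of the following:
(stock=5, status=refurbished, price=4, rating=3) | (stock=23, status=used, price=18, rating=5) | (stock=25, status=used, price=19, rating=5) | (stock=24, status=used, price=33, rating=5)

Negative, Positive, Positive, Positive

A rule that fits every label: status is used — true of each 'Positive' example, false of each 'Negative' one.
(stock=5, status=refurbished, price=4, rating=3) → status is refurbished → Negative.
(stock=23, status=used, price=18, rating=5) → status is used → Positive.
(stock=25, status=used, price=19, rating=5) → status is used → Positive.
(stock=24, status=used, price=33, rating=5) → status is used → Positive.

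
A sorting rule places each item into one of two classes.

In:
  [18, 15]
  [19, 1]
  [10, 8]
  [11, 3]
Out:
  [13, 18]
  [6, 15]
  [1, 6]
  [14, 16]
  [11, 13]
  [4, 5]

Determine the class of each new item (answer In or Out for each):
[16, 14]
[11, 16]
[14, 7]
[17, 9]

In, Out, In, In

One predicate separates the groups cleanly: first > second.
[16, 14] — 16 > 14, hence In. [11, 16] — 11 < 16, hence Out. [14, 7] — 14 > 7, hence In. [17, 9] — 17 > 9, hence In.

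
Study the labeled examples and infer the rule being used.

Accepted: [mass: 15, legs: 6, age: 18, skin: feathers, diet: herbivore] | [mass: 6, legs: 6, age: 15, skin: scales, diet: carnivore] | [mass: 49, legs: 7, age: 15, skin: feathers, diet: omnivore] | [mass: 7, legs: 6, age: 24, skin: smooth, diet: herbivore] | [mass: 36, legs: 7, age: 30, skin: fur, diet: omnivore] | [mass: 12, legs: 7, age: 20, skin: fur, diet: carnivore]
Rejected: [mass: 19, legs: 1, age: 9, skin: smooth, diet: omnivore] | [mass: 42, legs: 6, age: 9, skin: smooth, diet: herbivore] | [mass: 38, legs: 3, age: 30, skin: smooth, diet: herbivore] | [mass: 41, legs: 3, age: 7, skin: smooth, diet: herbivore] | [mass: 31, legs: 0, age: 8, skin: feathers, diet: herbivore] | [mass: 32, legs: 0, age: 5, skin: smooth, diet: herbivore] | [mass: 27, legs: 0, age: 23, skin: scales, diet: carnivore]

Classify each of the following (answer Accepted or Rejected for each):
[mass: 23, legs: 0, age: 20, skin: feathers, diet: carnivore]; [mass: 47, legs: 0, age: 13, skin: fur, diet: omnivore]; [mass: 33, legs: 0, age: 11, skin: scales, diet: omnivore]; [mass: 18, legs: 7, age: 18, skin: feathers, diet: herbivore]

'Accepted' ⟺ legs ≥ 6 AND age ≥ 15.

Rejected, Rejected, Rejected, Accepted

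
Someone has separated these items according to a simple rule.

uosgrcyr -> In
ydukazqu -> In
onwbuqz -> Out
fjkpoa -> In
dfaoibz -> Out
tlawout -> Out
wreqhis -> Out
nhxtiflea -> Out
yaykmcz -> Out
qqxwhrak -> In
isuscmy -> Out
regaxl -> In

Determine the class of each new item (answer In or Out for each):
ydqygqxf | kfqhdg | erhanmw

In, In, Out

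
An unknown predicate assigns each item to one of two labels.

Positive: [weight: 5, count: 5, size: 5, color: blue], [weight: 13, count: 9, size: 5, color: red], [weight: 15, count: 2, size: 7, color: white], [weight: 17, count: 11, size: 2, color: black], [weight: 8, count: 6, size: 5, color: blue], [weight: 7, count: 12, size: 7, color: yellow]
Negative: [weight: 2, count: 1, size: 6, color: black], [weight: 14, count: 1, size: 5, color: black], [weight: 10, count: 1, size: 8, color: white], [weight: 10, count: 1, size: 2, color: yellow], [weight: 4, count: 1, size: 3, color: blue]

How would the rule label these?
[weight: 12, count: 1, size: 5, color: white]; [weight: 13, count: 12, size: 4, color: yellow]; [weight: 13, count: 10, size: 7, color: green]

Negative, Positive, Positive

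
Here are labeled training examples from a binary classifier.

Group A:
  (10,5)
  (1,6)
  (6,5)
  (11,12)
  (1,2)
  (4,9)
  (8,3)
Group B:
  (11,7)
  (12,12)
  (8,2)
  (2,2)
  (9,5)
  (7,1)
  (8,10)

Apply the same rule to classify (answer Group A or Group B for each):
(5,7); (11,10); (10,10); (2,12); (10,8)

Group B, Group A, Group B, Group B, Group B

Every 'Group A' example satisfies: sum is odd. None of the 'Group B' examples do.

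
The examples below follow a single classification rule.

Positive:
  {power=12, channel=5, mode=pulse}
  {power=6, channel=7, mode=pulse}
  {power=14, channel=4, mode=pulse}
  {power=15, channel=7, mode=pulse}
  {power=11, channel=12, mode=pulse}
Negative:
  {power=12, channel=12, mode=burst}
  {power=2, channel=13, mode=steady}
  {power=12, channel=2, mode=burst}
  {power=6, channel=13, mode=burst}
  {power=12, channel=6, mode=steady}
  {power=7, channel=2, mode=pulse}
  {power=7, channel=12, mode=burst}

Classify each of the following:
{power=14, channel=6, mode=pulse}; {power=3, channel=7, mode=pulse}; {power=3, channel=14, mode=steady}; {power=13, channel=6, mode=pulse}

The pattern is that an item is 'Positive' exactly when: mode is pulse AND channel ≥ 4.
Positive: {power=14, channel=6, mode=pulse}, since mode is pulse, channel = 6.
Positive: {power=3, channel=7, mode=pulse}, since mode is pulse, channel = 7.
Negative: {power=3, channel=14, mode=steady}, since mode is steady, channel = 14.
Positive: {power=13, channel=6, mode=pulse}, since mode is pulse, channel = 6.

Positive, Positive, Negative, Positive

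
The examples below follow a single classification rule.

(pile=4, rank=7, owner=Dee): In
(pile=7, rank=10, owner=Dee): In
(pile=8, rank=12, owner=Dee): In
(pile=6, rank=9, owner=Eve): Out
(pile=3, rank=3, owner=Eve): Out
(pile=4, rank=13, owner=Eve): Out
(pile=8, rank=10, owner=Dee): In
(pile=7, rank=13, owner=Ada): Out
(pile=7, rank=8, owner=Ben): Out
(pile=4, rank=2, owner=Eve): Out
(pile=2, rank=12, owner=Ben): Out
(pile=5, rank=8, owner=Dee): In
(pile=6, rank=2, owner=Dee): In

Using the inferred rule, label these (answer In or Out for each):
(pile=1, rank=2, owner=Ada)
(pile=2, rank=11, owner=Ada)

Out, Out

All 'In' examples share one property — owner is Dee — and every 'Out' example lacks it.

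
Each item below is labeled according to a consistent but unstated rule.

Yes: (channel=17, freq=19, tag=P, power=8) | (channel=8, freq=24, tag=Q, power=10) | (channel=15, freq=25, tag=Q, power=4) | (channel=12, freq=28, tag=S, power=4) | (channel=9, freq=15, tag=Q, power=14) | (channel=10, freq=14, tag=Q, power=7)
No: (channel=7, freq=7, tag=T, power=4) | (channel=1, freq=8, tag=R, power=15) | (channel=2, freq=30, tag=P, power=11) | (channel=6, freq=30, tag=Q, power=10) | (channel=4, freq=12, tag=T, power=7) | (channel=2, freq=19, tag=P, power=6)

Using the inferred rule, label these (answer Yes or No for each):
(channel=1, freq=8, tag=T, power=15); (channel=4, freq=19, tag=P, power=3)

The pattern is that an item is 'Yes' exactly when: channel ≥ 8.

No, No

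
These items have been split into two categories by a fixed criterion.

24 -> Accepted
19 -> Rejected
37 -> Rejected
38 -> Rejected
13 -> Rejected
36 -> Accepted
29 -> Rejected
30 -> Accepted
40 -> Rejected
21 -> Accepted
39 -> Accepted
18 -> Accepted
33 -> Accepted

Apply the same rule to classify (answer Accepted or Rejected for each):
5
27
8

Rejected, Accepted, Rejected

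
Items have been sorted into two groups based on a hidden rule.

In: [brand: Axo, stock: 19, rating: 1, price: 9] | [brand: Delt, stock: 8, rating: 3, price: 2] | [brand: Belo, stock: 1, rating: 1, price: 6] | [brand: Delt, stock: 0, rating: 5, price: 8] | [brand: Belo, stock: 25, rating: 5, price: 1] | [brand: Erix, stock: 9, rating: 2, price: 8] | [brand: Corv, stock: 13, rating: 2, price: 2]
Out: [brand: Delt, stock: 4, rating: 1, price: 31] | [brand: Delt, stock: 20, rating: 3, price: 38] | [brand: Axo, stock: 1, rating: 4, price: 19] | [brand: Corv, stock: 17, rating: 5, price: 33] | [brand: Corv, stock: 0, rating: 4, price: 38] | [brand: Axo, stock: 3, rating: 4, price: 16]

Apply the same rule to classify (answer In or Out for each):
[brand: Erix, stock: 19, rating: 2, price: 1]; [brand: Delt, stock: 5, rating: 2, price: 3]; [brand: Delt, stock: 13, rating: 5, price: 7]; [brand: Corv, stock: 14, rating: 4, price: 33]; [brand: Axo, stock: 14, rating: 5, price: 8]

In, In, In, Out, In

The pattern is that an item is 'In' exactly when: price ≤ 9.
[brand: Erix, stock: 19, rating: 2, price: 1]: In (price = 1). [brand: Delt, stock: 5, rating: 2, price: 3]: In (price = 3). [brand: Delt, stock: 13, rating: 5, price: 7]: In (price = 7). [brand: Corv, stock: 14, rating: 4, price: 33]: Out (price = 33). [brand: Axo, stock: 14, rating: 5, price: 8]: In (price = 8).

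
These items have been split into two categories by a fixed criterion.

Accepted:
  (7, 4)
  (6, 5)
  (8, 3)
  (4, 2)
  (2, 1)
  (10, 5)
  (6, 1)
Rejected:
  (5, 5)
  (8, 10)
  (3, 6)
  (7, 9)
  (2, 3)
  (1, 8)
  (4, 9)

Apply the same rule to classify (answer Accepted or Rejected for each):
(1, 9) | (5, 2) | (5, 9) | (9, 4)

Rejected, Accepted, Rejected, Accepted

The rule appears to be: first > second.
(1, 9): Rejected (1 < 9). (5, 2): Accepted (5 > 2). (5, 9): Rejected (5 < 9). (9, 4): Accepted (9 > 4).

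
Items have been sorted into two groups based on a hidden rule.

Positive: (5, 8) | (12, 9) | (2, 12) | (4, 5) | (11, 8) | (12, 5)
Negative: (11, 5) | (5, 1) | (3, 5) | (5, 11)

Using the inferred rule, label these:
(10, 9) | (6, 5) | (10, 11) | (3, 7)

Positive, Positive, Positive, Negative

Every 'Positive' example satisfies: product is even. None of the 'Negative' examples do.
(10, 9): 10·9 = 90, passes → Positive. (6, 5): 6·5 = 30, passes → Positive. (10, 11): 10·11 = 110, passes → Positive. (3, 7): 3·7 = 21, doesn't match → Negative.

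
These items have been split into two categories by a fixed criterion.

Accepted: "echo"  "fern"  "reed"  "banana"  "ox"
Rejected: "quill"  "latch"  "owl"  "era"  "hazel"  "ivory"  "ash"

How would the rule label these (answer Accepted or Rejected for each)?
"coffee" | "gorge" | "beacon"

The classifier is using: even length.
"coffee": length 6 — satisfies this, so Accepted. "gorge": length 5 — does not fit, so Rejected. "beacon": length 6 — satisfies this, so Accepted.

Accepted, Rejected, Accepted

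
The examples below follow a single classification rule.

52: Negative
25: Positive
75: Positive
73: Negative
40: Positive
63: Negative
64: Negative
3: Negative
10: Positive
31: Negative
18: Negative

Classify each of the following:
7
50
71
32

Negative, Positive, Negative, Negative

Looking at the examples, the only property every 'Positive' case has and every 'Negative' case lacks is: multiple of 5.
7 — 7 = 5·1 + 2, hence Negative. 50 — 50 = 5·10, hence Positive. 71 — 71 = 5·14 + 1, hence Negative. 32 — 32 = 5·6 + 2, hence Negative.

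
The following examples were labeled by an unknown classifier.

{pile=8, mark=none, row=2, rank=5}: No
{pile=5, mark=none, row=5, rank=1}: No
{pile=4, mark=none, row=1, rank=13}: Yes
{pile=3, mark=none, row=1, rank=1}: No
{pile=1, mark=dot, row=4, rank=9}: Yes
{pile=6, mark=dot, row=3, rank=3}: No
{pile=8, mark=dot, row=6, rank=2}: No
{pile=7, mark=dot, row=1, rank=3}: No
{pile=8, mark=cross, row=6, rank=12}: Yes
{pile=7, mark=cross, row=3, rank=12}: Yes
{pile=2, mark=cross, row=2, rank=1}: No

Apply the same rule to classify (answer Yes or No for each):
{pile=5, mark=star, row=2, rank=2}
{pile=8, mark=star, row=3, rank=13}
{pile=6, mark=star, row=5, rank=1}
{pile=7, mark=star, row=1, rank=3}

No, Yes, No, No

All 'Yes' examples share one property — rank ≥ 9 — and every 'No' example lacks it.
{pile=5, mark=star, row=2, rank=2} — rank = 2, hence No. {pile=8, mark=star, row=3, rank=13} — rank = 13, hence Yes. {pile=6, mark=star, row=5, rank=1} — rank = 1, hence No. {pile=7, mark=star, row=1, rank=3} — rank = 3, hence No.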